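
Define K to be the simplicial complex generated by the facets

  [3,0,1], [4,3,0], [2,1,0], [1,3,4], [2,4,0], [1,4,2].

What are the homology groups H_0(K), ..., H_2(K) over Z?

H_0 ≅ Z,  H_1 = 0,  H_2 ≅ Z.

K has 5 vertices, 9 edges, 6 triangles.
rank ∂_0 = 0, rank ∂_1 = 4 ⇒ b_0 = 5 − 0 − 4 = 1; all invariant factors of ∂_1 are 1 so no torsion. So H_0 = Z.
rank ∂_1 = 4, rank ∂_2 = 5 ⇒ b_1 = 9 − 4 − 5 = 0; all invariant factors of ∂_2 are 1 so no torsion. So H_1 = 0.
rank ∂_2 = 5, rank ∂_3 = 0 ⇒ b_2 = 6 − 5 − 0 = 1. So H_2 = Z.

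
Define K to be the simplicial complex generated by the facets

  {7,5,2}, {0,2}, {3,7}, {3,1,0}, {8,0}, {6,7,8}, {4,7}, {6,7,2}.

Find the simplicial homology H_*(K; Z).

H_0 = Z,  H_1 = Z^2,  H_2 = 0.

Take the total order 0 < 1 < 2 < 3 < 4 < 5 < 6 < 7 < 8 on the vertex set. Then K (dimension 2) consists of the simplices:

  0-simplices (9): [0], [1], [2], [3], [4], [5], [6], [7], [8]
  1-simplices (14): [0,1], [0,2], [0,3], [0,8], [1,3], [2,5], [2,6], [2,7], [3,7], [4,7], [5,7], [6,7], [6,8], [7,8]
  2-simplices (4): [0,1,3], [2,5,7], [2,6,7], [6,7,8]

so the chain groups are C_0 ≅ Z^9, C_1 ≅ Z^14, C_2 ≅ Z^4.

The boundary map ∂_1: C_1 → C_0 maps an edge to its endpoints' difference, ∂[p,q] = q − p. For instance
  ∂[2,7] = [7] − [2].
The 9×14 boundary matrix has rank 8 and Smith normal form diag(1,1,1,1,1,1,1,1).

The boundary map ∂_2: C_2 → C_1 sends each 2-simplex [p,q,r] to [q,r] − [p,r] + [p,q]. For instance
  ∂[0,1,3] = [1,3] − [0,3] + [0,1],
  ∂[2,5,7] = [5,7] − [2,7] + [2,5].
The 14×4 boundary matrix has rank 4 and Smith normal form diag(1,1,1,1).

Now H_k = ker ∂_k / im ∂_{k+1}, so:

  H_0: rank C_0 − rank ∂_1 = 9 − 8 = 1, and the invariant factors of ∂_1 are all 1, so H_0 = Z.
  H_1: rank ker ∂_1 − rank ∂_2 = (14 − 8) − 4 = 2, and the invariant factors of ∂_2 are all 1, so H_1 = Z^2.
  H_2: rank ker ∂_2 − rank ∂_3 = (4 − 4) − 0 = 0, and there is no ∂_3, so H_2 = 0.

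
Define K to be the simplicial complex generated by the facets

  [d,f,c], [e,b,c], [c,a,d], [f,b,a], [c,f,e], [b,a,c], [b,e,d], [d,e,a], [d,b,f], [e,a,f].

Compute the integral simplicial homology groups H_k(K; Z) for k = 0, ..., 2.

H_0 = Z,  H_1 = Z/2,  H_2 = 0.

We work with the vertex ordering a < b < c < d < e < f. The simplices of K, each written with vertices in increasing order, are:

  0-simplices (6): a, b, c, d, e, f
  1-simplices (15): ab, ac, ad, ae, af, bc, bd, be, bf, cd, ce, cf, de, df, ef
  2-simplices (10): abc, abf, acd, ade, aef, bce, bde, bdf, cdf, cef

giving chain groups C_0 ≅ Z^6, C_1 ≅ Z^15, C_2 ≅ Z^10.

Boundary ∂_1: C_1 → C_0 sends each edge [p,q] (with p < q) to q − p. For instance
  ∂bd = d − b.
This gives a 6×15 integer matrix of rank 5; reducing to Smith normal form yields diagonal entries (1,1,1,1,1).

∂_2: C_2 → C_1 sends each 2-simplex [p,q,r] to [q,r] − [p,r] + [p,q]. For instance
  ∂bce = ce − be + bc,
  ∂bde = de − be + bd.
As a 15×10 matrix over Z this has rank 10, with invariant factors (1,1,1,1,1,1,1,1,1,2).

Now H_k = ker ∂_k / im ∂_{k+1}, so:

  H_0: rank C_0 − rank ∂_1 = 6 − 5 = 1, and the invariant factors of ∂_1 are all 1, so H_0 ≅ Z.
  H_1: rank ker ∂_1 − rank ∂_2 = (15 − 5) − 10 = 0, and ∂_2 has invariant factor 2 > 1, so H_1 ≅ Z/2.
  H_2: rank ker ∂_2 − rank ∂_3 = (10 − 10) − 0 = 0, and there is no ∂_3, so H_2 ≅ 0.

As a check, the Euler characteristic is 6 − 15 + 10 = 1, which agrees with 1 − 0 + 0 = 1.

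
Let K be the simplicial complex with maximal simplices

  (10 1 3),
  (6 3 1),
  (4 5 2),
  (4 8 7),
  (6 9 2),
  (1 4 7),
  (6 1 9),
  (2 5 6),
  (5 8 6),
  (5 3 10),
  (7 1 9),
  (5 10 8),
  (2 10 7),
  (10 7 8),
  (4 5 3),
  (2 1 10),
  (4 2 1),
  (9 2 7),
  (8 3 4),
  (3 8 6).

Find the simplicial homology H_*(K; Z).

K has 10 vertices, 30 edges, 20 triangles.
rank ∂_0 = 0, rank ∂_1 = 9 ⇒ b_0 = 10 − 0 − 9 = 1; all invariant factors of ∂_1 are 1 so no torsion. So H_0 = Z.
rank ∂_1 = 9, rank ∂_2 = 20 ⇒ b_1 = 30 − 9 − 20 = 1; ∂_2 has invariant factor(s) [2] giving torsion. So H_1 = Z ⊕ Z/2Z.
rank ∂_2 = 20, rank ∂_3 = 0 ⇒ b_2 = 20 − 20 − 0 = 0. So H_2 = 0.

H_0 = Z,  H_1 = Z ⊕ Z/2Z,  H_2 = 0.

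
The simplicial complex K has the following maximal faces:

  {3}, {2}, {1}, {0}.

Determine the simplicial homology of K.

K has 4 vertices.
rank ∂_0 = 0, rank ∂_1 = 0 ⇒ b_0 = 4 − 0 − 0 = 4. So H_0 ≅ Z^4.

H_0 = Z^4.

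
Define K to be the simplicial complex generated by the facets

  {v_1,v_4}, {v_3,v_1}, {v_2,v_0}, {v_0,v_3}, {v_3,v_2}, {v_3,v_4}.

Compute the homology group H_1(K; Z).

H_1 = Z^2.

Order the vertices as v_0 < v_1 < v_2 < v_3 < v_4. Listing each simplex with vertices in this order, K has dimension 1 with simplices:

  0-simplices (5): [v_0], [v_1], [v_2], [v_3], [v_4]
  1-simplices (6): [v_0,v_2], [v_0,v_3], [v_1,v_3], [v_1,v_4], [v_2,v_3], [v_3,v_4]

Hence C_0 ≅ Z^5, C_1 ≅ Z^6.

Boundary ∂_1: C_1 → C_0 sends each edge [p,q] (with p < q) to q − p. For instance
  ∂[v_0,v_2] = [v_2] − [v_0].
As a 5×6 matrix over Z this has rank 4, with invariant factors (1,1,1,1).

From H_k ≅ ker(∂_k) / im(∂_{k+1}) we obtain:

  H_1: rank ker ∂_1 − rank ∂_2 = (6 − 4) − 0 = 2, and there is no ∂_2, so H_1 = Z^2.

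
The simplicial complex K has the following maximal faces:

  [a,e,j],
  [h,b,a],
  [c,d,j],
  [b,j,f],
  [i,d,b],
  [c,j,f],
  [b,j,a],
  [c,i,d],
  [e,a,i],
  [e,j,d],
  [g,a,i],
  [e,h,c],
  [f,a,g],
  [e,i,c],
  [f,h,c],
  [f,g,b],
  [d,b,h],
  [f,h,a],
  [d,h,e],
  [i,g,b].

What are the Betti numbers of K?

b_0 = 1, b_1 = 1, b_2 = 0.

Take the total order a < b < c < d < e < f < g < h < i < j on the vertex set. Then K (dimension 2) consists of the simplices:

  0-simplices (10): a, b, c, d, e, f, g, h, i, j
  1-simplices (30): ab, ae, af, ag, ah, ai, aj, bd, bf, bg, bh, bi, bj, cd, ce, cf, ch, ci, cj, de, dh, di, dj, eh, ei, ej, fg, fh, fj, gi
  2-simplices (20): abh, abj, aei, aej, afg, afh, agi, bdh, bdi, bfg, bfj, bgi, cdi, cdj, ceh, cei, cfh, cfj, deh, dej

Hence C_0 ≅ Z^10, C_1 ≅ Z^30, C_2 ≅ Z^20.

∂_1: C_1 → C_0 maps an edge to its endpoints' difference, ∂[p,q] = q − p. For instance
  ∂ej = j − e.
The 10×30 boundary matrix has rank 9 and Smith normal form diag(1,1,1,1,1,1,1,1,1).

The boundary map ∂_2: C_2 → C_1 acts by ∂[p,q,r] = [q,r] − [p,r] + [p,q]. For instance
  ∂ceh = eh − ch + ce,
  ∂aei = ei − ai + ae.
The 30×20 boundary matrix has rank 20 and Smith normal form diag(1,1,1,1,1,1,1,1,1,1,1,1,1,1,1,1,1,1,1,2).

Now H_k = ker ∂_k / im ∂_{k+1}, so:

  H_0: rank C_0 − rank ∂_1 = 10 − 9 = 1, and the invariant factors of ∂_1 are all 1, so H_0 = Z.
  H_1: rank ker ∂_1 − rank ∂_2 = (30 − 9) − 20 = 1, and ∂_2 has invariant factor 2 > 1, so H_1 = Z ⊕ Z/2Z.
  H_2: rank ker ∂_2 − rank ∂_3 = (20 − 20) − 0 = 0, and there is no ∂_3, so H_2 = 0.

As a check, the Euler characteristic is 10 − 30 + 20 = 0, which agrees with 1 − 1 + 0 = 0.
(K is a triangulation of the Klein bottle.)

Hence the Betti numbers are b_0 = 1, b_1 = 1, b_2 = 0.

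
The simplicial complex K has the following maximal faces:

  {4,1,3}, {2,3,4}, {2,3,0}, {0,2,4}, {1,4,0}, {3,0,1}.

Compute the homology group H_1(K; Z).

K has 5 vertices, 9 edges, 6 triangles.
rank ∂_1 = 4, rank ∂_2 = 5 ⇒ b_1 = 9 − 4 − 5 = 0; all invariant factors of ∂_2 are 1 so no torsion. So H_1 = 0.

H_1 ≅ 0.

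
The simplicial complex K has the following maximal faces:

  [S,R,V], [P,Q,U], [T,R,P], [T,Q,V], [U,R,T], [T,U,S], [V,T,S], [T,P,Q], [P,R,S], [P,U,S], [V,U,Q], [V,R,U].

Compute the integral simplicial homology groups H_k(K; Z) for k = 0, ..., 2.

K has 7 vertices, 18 edges, 12 triangles.
rank ∂_0 = 0, rank ∂_1 = 6 ⇒ b_0 = 7 − 0 − 6 = 1; all invariant factors of ∂_1 are 1 so no torsion. So H_0 = Z.
rank ∂_1 = 6, rank ∂_2 = 12 ⇒ b_1 = 18 − 6 − 12 = 0; ∂_2 has invariant factor(s) [2] giving torsion. So H_1 = Z_2.
rank ∂_2 = 12, rank ∂_3 = 0 ⇒ b_2 = 12 − 12 − 0 = 0. So H_2 = 0.

H_0 = Z,  H_1 = Z_2,  H_2 = 0.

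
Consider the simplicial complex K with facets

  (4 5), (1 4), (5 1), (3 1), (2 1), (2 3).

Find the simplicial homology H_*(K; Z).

Order the vertices as 1 < 2 < 3 < 4 < 5. Listing each simplex with vertices in this order, K has dimension 1 with simplices:

  0-simplices (5): [1], [2], [3], [4], [5]
  1-simplices (6): [1,2], [1,3], [1,4], [1,5], [2,3], [4,5]

giving chain groups C_0 ≅ Z^5, C_1 ≅ Z^6.

The boundary map ∂_1: C_1 → C_0 maps an edge to its endpoints' difference, ∂[p,q] = q − p. For instance
  ∂[1,5] = [5] − [1].
This gives a 5×6 integer matrix of rank 4; reducing to Smith normal form yields diagonal entries (1,1,1,1).

Reading off H_k = ker ∂_k / im ∂_{k+1}:

  H_0: rank C_0 − rank ∂_1 = 5 − 4 = 1, and the invariant factors of ∂_1 are all 1, so H_0 = Z.
  H_1: rank ker ∂_1 − rank ∂_2 = (6 − 4) − 0 = 2, and there is no ∂_2, so H_1 = Z^2.

As a check, the Euler characteristic is 5 − 6 = -1, which agrees with 1 − 2 = -1.
(K is a triangulation of a wedge of 2 circles.)

H_0 ≅ Z,  H_1 ≅ Z^2.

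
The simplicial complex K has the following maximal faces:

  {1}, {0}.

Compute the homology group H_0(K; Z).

Order the vertices as 0 < 1. Listing each simplex with vertices in this order, K has dimension 0 with simplices:

  0-simplices (2): [0], [1]

so the chain groups are C_0 ≅ Z^2.

Now H_k = ker ∂_k / im ∂_{k+1}, so:

  H_0: rank C_0 − rank ∂_1 = 2 − 0 = 2, and there is no ∂_1, so H_0 = Z^2.

H_0 ≅ Z^2.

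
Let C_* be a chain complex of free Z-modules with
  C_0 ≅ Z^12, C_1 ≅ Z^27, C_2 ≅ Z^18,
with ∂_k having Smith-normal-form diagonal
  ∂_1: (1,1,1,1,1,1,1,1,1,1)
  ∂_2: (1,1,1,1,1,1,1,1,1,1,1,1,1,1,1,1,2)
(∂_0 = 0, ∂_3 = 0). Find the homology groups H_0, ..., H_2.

H_0: b_0 = 12 − 0 − 10 = 2; torsion from ∂_1 factors > 1: none. So H_0 ≅ Z^2.
H_1: b_1 = 27 − 10 − 17 = 0; torsion from ∂_2 factors > 1: [2]. So H_1 ≅ Z/2.
H_2: b_2 = 18 − 17 − 0 = 1; torsion from ∂_3 factors > 1: none. So H_2 ≅ Z.

H_0 ≅ Z^2,  H_1 ≅ Z/2,  H_2 ≅ Z.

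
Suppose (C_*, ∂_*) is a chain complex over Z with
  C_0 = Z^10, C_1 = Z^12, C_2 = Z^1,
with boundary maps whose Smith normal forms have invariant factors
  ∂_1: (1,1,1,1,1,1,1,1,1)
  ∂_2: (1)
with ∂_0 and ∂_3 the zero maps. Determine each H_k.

H_0: b_0 = 10 − 0 − 9 = 1; torsion from ∂_1 factors > 1: none. So H_0 = Z.
H_1: b_1 = 12 − 9 − 1 = 2; torsion from ∂_2 factors > 1: none. So H_1 = Z^2.
H_2: b_2 = 1 − 1 − 0 = 0; torsion from ∂_3 factors > 1: none. So H_2 = 0.

H_0 = Z,  H_1 = Z^2,  H_2 = 0.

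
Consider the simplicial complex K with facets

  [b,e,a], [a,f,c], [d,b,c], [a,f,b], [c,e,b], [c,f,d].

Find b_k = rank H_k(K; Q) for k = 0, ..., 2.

b_0 = 1, b_1 = 1, b_2 = 0.

Order the vertices as a < b < c < d < e < f. Listing each simplex with vertices in this order, K has dimension 2 with simplices:

  0-simplices (6): a, b, c, d, e, f
  1-simplices (12): ab, ac, ae, af, bc, bd, be, bf, cd, ce, cf, df
  2-simplices (6): abe, abf, acf, bcd, bce, cdf

so the chain groups are C_0 ≅ Z^6, C_1 ≅ Z^12, C_2 ≅ Z^6.

The boundary map ∂_1: C_1 → C_0 sends each edge [p,q] (with p < q) to q − p.
The resulting 6×12 matrix has rank 5, and its Smith normal form has invariant factors (1,1,1,1,1).

The boundary map ∂_2: C_2 → C_1 sends each 2-simplex [p,q,r] to [q,r] − [p,r] + [p,q]. For instance
  ∂bcd = cd − bd + bc,
  ∂bce = ce − be + bc.
The resulting 12×6 matrix has rank 6, and its Smith normal form has invariant factors (1,1,1,1,1,1).

From H_k ≅ ker(∂_k) / im(∂_{k+1}) we obtain:

  H_0: rank C_0 − rank ∂_1 = 6 − 5 = 1, and the invariant factors of ∂_1 are all 1, so H_0 ≅ Z.
  H_1: rank ker ∂_1 − rank ∂_2 = (12 − 5) − 6 = 1, and the invariant factors of ∂_2 are all 1, so H_1 ≅ Z.
  H_2: rank ker ∂_2 − rank ∂_3 = (6 − 6) − 0 = 0, and there is no ∂_3, so H_2 ≅ 0.

(K is a triangulation of the cylinder S^1 x I.)

Hence the Betti numbers are b_0 = 1, b_1 = 1, b_2 = 0.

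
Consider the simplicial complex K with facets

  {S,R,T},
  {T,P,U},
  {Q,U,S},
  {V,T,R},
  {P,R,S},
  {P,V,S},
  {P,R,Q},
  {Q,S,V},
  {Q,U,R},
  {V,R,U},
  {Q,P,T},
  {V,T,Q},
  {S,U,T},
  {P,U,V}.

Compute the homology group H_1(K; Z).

H_1 = Z^2.

We work with the vertex ordering P < Q < R < S < T < U < V. The simplices of K, each written with vertices in increasing order, are:

  0-simplices (7): P, Q, R, S, T, U, V
  1-simplices (21): PQ, PR, PS, PT, PU, PV, QR, QS, QT, QU, QV, RS, RT, RU, RV, ST, SU, SV, TU, TV, UV
  2-simplices (14): PQR, PQT, PRS, PSV, PTU, PUV, QRU, QSU, QSV, QTV, RST, RTV, RUV, STU

Hence C_0 ≅ Z^7, C_1 ≅ Z^21, C_2 ≅ Z^14.

The boundary map ∂_1: C_1 → C_0 is given by ∂[p,q] = [q] − [p]. For instance
  ∂ST = T − S.
This gives a 7×21 integer matrix of rank 6; reducing to Smith normal form yields diagonal entries (1,1,1,1,1,1).

∂_2: C_2 → C_1 maps a triangle to the signed sum of its edges. For instance
  ∂QTV = TV − QV + QT,
  ∂PRS = RS − PS + PR.
As a 21×14 matrix over Z this has rank 13, with invariant factors (1,1,1,1,1,1,1,1,1,1,1,1,1).

From H_k ≅ ker(∂_k) / im(∂_{k+1}) we obtain:

  H_1: rank ker ∂_1 − rank ∂_2 = (21 − 6) − 13 = 2, and the invariant factors of ∂_2 are all 1, so H_1 ≅ Z^2.

(K is a triangulation of the torus T^2.)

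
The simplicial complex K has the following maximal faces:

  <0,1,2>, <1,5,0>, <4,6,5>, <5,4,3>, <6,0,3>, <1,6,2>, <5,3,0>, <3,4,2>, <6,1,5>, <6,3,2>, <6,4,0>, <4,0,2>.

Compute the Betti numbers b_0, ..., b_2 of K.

We work with the vertex ordering 0 < 1 < 2 < 3 < 4 < 5 < 6. The simplices of K, each written with vertices in increasing order, are:

  0-simplices (7): [0], [1], [2], [3], [4], [5], [6]
  1-simplices (18): [0,1], [0,2], [0,3], [0,4], [0,5], [0,6], [1,2], [1,5], [1,6], [2,3], [2,4], [2,6], [3,4], [3,5], [3,6], [4,5], [4,6], [5,6]
  2-simplices (12): [0,1,2], [0,1,5], [0,2,4], [0,3,5], [0,3,6], [0,4,6], [1,2,6], [1,5,6], [2,3,4], [2,3,6], [3,4,5], [4,5,6]

Hence C_0 ≅ Z^7, C_1 ≅ Z^18, C_2 ≅ Z^12.

Boundary ∂_1: C_1 → C_0 maps an edge to its endpoints' difference, ∂[p,q] = q − p. For instance
  ∂[4,5] = [5] − [4].
As a 7×18 matrix over Z this has rank 6, with invariant factors (1,1,1,1,1,1).

Boundary ∂_2: C_2 → C_1 maps a triangle to the signed sum of its edges. For instance
  ∂[0,1,2] = [1,2] − [0,2] + [0,1],
  ∂[0,2,4] = [2,4] − [0,4] + [0,2].
This gives a 18×12 integer matrix of rank 12; reducing to Smith normal form yields diagonal entries (1,1,1,1,1,1,1,1,1,1,1,2).

Now H_k = ker ∂_k / im ∂_{k+1}, so:

  H_0: rank C_0 − rank ∂_1 = 7 − 6 = 1, and the invariant factors of ∂_1 are all 1, so H_0 = Z.
  H_1: rank ker ∂_1 − rank ∂_2 = (18 − 6) − 12 = 0, and ∂_2 has invariant factor 2 > 1, so H_1 = Z/2Z.
  H_2: rank ker ∂_2 − rank ∂_3 = (12 − 12) − 0 = 0, and there is no ∂_3, so H_2 = 0.

Hence the Betti numbers are b_0 = 1, b_1 = 0, b_2 = 0.

b_0 = 1, b_1 = 0, b_2 = 0.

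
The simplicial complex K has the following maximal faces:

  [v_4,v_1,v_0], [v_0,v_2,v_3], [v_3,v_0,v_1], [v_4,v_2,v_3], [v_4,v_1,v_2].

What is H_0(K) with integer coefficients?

H_0 = Z.

Order the vertices as v_0 < v_1 < v_2 < v_3 < v_4. Listing each simplex with vertices in this order, K has dimension 2 with simplices:

  0-simplices (5): [v_0], [v_1], [v_2], [v_3], [v_4]
  1-simplices (10): [v_0,v_1], [v_0,v_2], [v_0,v_3], [v_0,v_4], [v_1,v_2], [v_1,v_3], [v_1,v_4], [v_2,v_3], [v_2,v_4], [v_3,v_4]
  2-simplices (5): [v_0,v_1,v_3], [v_0,v_1,v_4], [v_0,v_2,v_3], [v_1,v_2,v_4], [v_2,v_3,v_4]

Hence C_0 ≅ Z^5, C_1 ≅ Z^10, C_2 ≅ Z^5.

Boundary ∂_1: C_1 → C_0 sends each edge [p,q] (with p < q) to q − p.
As a 5×10 matrix over Z this has rank 4, with invariant factors (1,1,1,1).

∂_2: C_2 → C_1 acts by ∂[p,q,r] = [q,r] − [p,r] + [p,q]. For instance
  ∂[v_0,v_1,v_4] = [v_1,v_4] − [v_0,v_4] + [v_0,v_1],
  ∂[v_2,v_3,v_4] = [v_3,v_4] − [v_2,v_4] + [v_2,v_3].
The 10×5 boundary matrix has rank 5 and Smith normal form diag(1,1,1,1,1).

Now H_k = ker ∂_k / im ∂_{k+1}, so:

  H_0: rank C_0 − rank ∂_1 = 5 − 4 = 1, and the invariant factors of ∂_1 are all 1, so H_0 ≅ Z.

(K is a triangulation of the Möbius band.)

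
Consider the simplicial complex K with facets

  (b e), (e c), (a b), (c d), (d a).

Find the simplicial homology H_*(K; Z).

Fix the vertex order a < b < c < d < e and write every simplex with vertices in increasing order. Then dim K = 1 and the simplices of K are:

  0-simplices (5): a, b, c, d, e
  1-simplices (5): ab, ad, be, cd, ce

Hence C_0 ≅ Z^5, C_1 ≅ Z^5.

Boundary ∂_1: C_1 → C_0 sends each edge [p,q] (with p < q) to q − p.
The resulting 5×5 matrix has rank 4, and its Smith normal form has invariant factors (1,1,1,1).

Reading off H_k = ker ∂_k / im ∂_{k+1}:

  H_0: rank C_0 − rank ∂_1 = 5 − 4 = 1, and the invariant factors of ∂_1 are all 1, so H_0 = Z.
  H_1: rank ker ∂_1 − rank ∂_2 = (5 − 4) − 0 = 1, and there is no ∂_2, so H_1 = Z.

As a check, the Euler characteristic is 5 − 5 = 0, which agrees with 1 − 1 = 0.
(K is a triangulation of the circle S^1.)

H_0 ≅ Z,  H_1 ≅ Z.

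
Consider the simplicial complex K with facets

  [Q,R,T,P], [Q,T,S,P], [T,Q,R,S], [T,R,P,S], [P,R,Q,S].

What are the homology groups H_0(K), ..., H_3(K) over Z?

Order the vertices as P < Q < R < S < T. Listing each simplex with vertices in this order, K has dimension 3 with simplices:

  0-simplices (5): P, Q, R, S, T
  1-simplices (10): PQ, PR, PS, PT, QR, QS, QT, RS, RT, ST
  2-simplices (10): PQR, PQS, PQT, PRS, PRT, PST, QRS, QRT, QST, RST
  3-simplices (5): PQRS, PQRT, PQST, PRST, QRST

Hence C_0 ≅ Z^5, C_1 ≅ Z^10, C_2 ≅ Z^10, C_3 ≅ Z^5.

Boundary ∂_1: C_1 → C_0 sends each edge [p,q] (with p < q) to q − p. For instance
  ∂PS = S − P.
As a 5×10 matrix over Z this has rank 4, with invariant factors (1,1,1,1).

Boundary ∂_2: C_2 → C_1 sends each 2-simplex [p,q,r] to [q,r] − [p,r] + [p,q]. For instance
  ∂QST = ST − QT + QS,
  ∂RST = ST − RT + RS.
The 10×10 boundary matrix has rank 6 and Smith normal form diag(1,1,1,1,1,1).

∂_3: C_3 → C_2 sends each 3-simplex σ to the alternating sum Σ_i (−1)^i (σ with its i-th vertex removed). For instance
  ∂PQST = QST − PST + PQT − PQS,
  ∂PQRT = QRT − PRT + PQT − PQR.
This gives a 10×5 integer matrix of rank 4; reducing to Smith normal form yields diagonal entries (1,1,1,1).

Reading off H_k = ker ∂_k / im ∂_{k+1}:

  H_0: rank C_0 − rank ∂_1 = 5 − 4 = 1, and the invariant factors of ∂_1 are all 1, so H_0 = Z.
  H_1: rank ker ∂_1 − rank ∂_2 = (10 − 4) − 6 = 0, and the invariant factors of ∂_2 are all 1, so H_1 = 0.
  H_2: rank ker ∂_2 − rank ∂_3 = (10 − 6) − 4 = 0, and the invariant factors of ∂_3 are all 1, so H_2 = 0.
  H_3: rank ker ∂_3 − rank ∂_4 = (5 − 4) − 0 = 1, and there is no ∂_4, so H_3 = Z.

(K is a triangulation of the 3-sphere S^3.)

H_0 = Z,  H_1 = 0,  H_2 = 0,  H_3 = Z.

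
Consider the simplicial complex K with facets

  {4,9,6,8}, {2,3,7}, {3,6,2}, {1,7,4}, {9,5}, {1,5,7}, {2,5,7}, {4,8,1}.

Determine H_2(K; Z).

K has 9 vertices, 19 edges, 10 triangles, 1 3-simplex.
rank ∂_2 = 9, rank ∂_3 = 1 ⇒ b_2 = 10 − 9 − 1 = 0; all invariant factors of ∂_3 are 1 so no torsion. So H_2 ≅ 0.

H_2 ≅ 0.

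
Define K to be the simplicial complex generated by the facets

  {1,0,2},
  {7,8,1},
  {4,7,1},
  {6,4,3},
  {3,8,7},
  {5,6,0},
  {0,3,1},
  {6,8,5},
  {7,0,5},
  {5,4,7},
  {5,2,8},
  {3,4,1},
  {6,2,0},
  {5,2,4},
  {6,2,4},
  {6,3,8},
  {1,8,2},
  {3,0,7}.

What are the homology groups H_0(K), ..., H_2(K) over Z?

Order the vertices as 0 < 1 < 2 < 3 < 4 < 5 < 6 < 7 < 8. Listing each simplex with vertices in this order, K has dimension 2 with simplices:

  0-simplices (9): [0], [1], [2], [3], [4], [5], [6], [7], [8]
  1-simplices (27): (27 of them)
  2-simplices (18): [0,1,2], [0,1,3], [0,2,6], [0,3,7], [0,5,6], [0,5,7], [1,2,8], [1,3,4], [1,4,7], [1,7,8], [2,4,5], [2,4,6], [2,5,8], [3,4,6], [3,6,8], [3,7,8], [4,5,7], [5,6,8]

Hence C_0 ≅ Z^9, C_1 ≅ Z^27, C_2 ≅ Z^18.

The boundary map ∂_1: C_1 → C_0 sends each edge [p,q] (with p < q) to q − p.
This gives a 9×27 integer matrix of rank 8; reducing to Smith normal form yields diagonal entries (1,1,1,1,1,1,1,1).

Boundary ∂_2: C_2 → C_1 sends each 2-simplex [p,q,r] to [q,r] − [p,r] + [p,q]. For instance
  ∂[2,5,8] = [5,8] − [2,8] + [2,5],
  ∂[1,7,8] = [7,8] − [1,8] + [1,7].
This gives a 27×18 integer matrix of rank 18; reducing to Smith normal form yields diagonal entries (1,1,1,1,1,1,1,1,1,1,1,1,1,1,1,1,1,2).

Computing H_k = (kernel of ∂_k) / (image of ∂_{k+1}):

  H_0: rank C_0 − rank ∂_1 = 9 − 8 = 1, and the invariant factors of ∂_1 are all 1, so H_0 = Z.
  H_1: rank ker ∂_1 − rank ∂_2 = (27 − 8) − 18 = 1, and ∂_2 has invariant factor 2 > 1, so H_1 = Z ⊕ Z/2.
  H_2: rank ker ∂_2 − rank ∂_3 = (18 − 18) − 0 = 0, and there is no ∂_3, so H_2 = 0.

As a check, the Euler characteristic is 9 − 27 + 18 = 0, which agrees with 1 − 1 + 0 = 0.

H_0 ≅ Z,  H_1 ≅ Z ⊕ Z/2,  H_2 = 0.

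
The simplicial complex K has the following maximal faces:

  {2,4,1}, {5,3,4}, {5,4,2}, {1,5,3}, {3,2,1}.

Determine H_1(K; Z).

Take the total order 1 < 2 < 3 < 4 < 5 on the vertex set. Then K (dimension 2) consists of the simplices:

  0-simplices (5): [1], [2], [3], [4], [5]
  1-simplices (10): [1,2], [1,3], [1,4], [1,5], [2,3], [2,4], [2,5], [3,4], [3,5], [4,5]
  2-simplices (5): [1,2,3], [1,2,4], [1,3,5], [2,4,5], [3,4,5]

giving chain groups C_0 ≅ Z^5, C_1 ≅ Z^10, C_2 ≅ Z^5.

∂_1: C_1 → C_0 sends each edge [p,q] (with p < q) to q − p. For instance
  ∂[2,4] = [4] − [2].
This gives a 5×10 integer matrix of rank 4; reducing to Smith normal form yields diagonal entries (1,1,1,1).

Boundary ∂_2: C_2 → C_1 sends each 2-simplex [p,q,r] to [q,r] − [p,r] + [p,q]. For instance
  ∂[3,4,5] = [4,5] − [3,5] + [3,4],
  ∂[2,4,5] = [4,5] − [2,5] + [2,4].
This gives a 10×5 integer matrix of rank 5; reducing to Smith normal form yields diagonal entries (1,1,1,1,1).

Computing H_k = (kernel of ∂_k) / (image of ∂_{k+1}):

  H_1: rank ker ∂_1 − rank ∂_2 = (10 − 4) − 5 = 1, and the invariant factors of ∂_2 are all 1, so H_1 = Z.

H_1 = Z.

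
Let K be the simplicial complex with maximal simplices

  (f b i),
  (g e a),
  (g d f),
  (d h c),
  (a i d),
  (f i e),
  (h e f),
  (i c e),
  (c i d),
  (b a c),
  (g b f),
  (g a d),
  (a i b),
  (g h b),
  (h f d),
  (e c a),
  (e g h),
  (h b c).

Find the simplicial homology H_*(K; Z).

H_0 = Z,  H_1 = Z ⊕ Z/2,  H_2 = 0.

Take the total order a < b < c < d < e < f < g < h < i on the vertex set. Then K (dimension 2) consists of the simplices:

  0-simplices (9): a, b, c, d, e, f, g, h, i
  1-simplices (27): ab, ac, ad, ae, ag, ai, bc, bf, bg, bh, bi, cd, ce, ch, ci, df, dg, dh, di, ef, eg, eh, ei, fg, fh, fi, gh
  2-simplices (18): abc, abi, ace, adg, adi, aeg, bch, bfg, bfi, bgh, cdh, cdi, cei, dfg, dfh, efh, efi, egh

Hence C_0 ≅ Z^9, C_1 ≅ Z^27, C_2 ≅ Z^18.

Boundary ∂_1: C_1 → C_0 sends each edge [p,q] (with p < q) to q − p.
The resulting 9×27 matrix has rank 8, and its Smith normal form has invariant factors (1,1,1,1,1,1,1,1).

Boundary ∂_2: C_2 → C_1 acts by ∂[p,q,r] = [q,r] − [p,r] + [p,q]. For instance
  ∂bfi = fi − bi + bf,
  ∂efi = fi − ei + ef.
This gives a 27×18 integer matrix of rank 18; reducing to Smith normal form yields diagonal entries (1,1,1,1,1,1,1,1,1,1,1,1,1,1,1,1,1,2).

From H_k ≅ ker(∂_k) / im(∂_{k+1}) we obtain:

  H_0: rank C_0 − rank ∂_1 = 9 − 8 = 1, and the invariant factors of ∂_1 are all 1, so H_0 ≅ Z.
  H_1: rank ker ∂_1 − rank ∂_2 = (27 − 8) − 18 = 1, and ∂_2 has invariant factor 2 > 1, so H_1 ≅ Z ⊕ Z/2.
  H_2: rank ker ∂_2 − rank ∂_3 = (18 − 18) − 0 = 0, and there is no ∂_3, so H_2 ≅ 0.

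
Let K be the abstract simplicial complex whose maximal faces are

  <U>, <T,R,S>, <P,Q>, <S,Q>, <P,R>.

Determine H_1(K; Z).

K has 6 vertices, 6 edges, 1 triangle.
rank ∂_1 = 4, rank ∂_2 = 1 ⇒ b_1 = 6 − 4 − 1 = 1; all invariant factors of ∂_2 are 1 so no torsion. So H_1 = Z.

H_1 ≅ Z.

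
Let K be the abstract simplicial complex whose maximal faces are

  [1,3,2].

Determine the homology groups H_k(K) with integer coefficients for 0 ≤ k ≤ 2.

H_0 ≅ Z,  H_1 = 0,  H_2 = 0.

We work with the vertex ordering 1 < 2 < 3. The simplices of K, each written with vertices in increasing order, are:

  0-simplices (3): [1], [2], [3]
  1-simplices (3): [1,2], [1,3], [2,3]
  2-simplices (1): [1,2,3]

Hence C_0 ≅ Z^3, C_1 ≅ Z^3, C_2 ≅ Z^1.

The boundary map ∂_1: C_1 → C_0 sends each edge [p,q] (with p < q) to q − p.
As a 3×3 matrix over Z this has rank 2, with invariant factors (1,1).

The boundary map ∂_2: C_2 → C_1 maps a triangle to the signed sum of its edges. For instance
  ∂[1,2,3] = [2,3] − [1,3] + [1,2].
The 3×1 boundary matrix has rank 1 and Smith normal form diag(1).

Reading off H_k = ker ∂_k / im ∂_{k+1}:

  H_0: rank C_0 − rank ∂_1 = 3 − 2 = 1, and the invariant factors of ∂_1 are all 1, so H_0 ≅ Z.
  H_1: rank ker ∂_1 − rank ∂_2 = (3 − 2) − 1 = 0, and the invariant factors of ∂_2 are all 1, so H_1 ≅ 0.
  H_2: rank ker ∂_2 − rank ∂_3 = (1 − 1) − 0 = 0, and there is no ∂_3, so H_2 ≅ 0.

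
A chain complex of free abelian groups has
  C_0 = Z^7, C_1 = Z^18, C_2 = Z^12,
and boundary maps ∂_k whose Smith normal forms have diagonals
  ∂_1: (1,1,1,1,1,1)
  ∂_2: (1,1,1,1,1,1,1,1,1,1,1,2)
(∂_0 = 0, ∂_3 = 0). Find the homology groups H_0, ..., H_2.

H_0 = Z,  H_1 = Z/2Z,  H_2 = 0.

H_0: b_0 = 7 − 0 − 6 = 1; torsion from ∂_1 factors > 1: none. So H_0 = Z.
H_1: b_1 = 18 − 6 − 12 = 0; torsion from ∂_2 factors > 1: [2]. So H_1 = Z/2Z.
H_2: b_2 = 12 − 12 − 0 = 0; torsion from ∂_3 factors > 1: none. So H_2 = 0.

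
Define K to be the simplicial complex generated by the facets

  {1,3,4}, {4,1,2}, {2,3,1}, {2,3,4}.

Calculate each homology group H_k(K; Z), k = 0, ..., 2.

H_0 = Z,  H_1 = 0,  H_2 = Z.

We work with the vertex ordering 1 < 2 < 3 < 4. The simplices of K, each written with vertices in increasing order, are:

  0-simplices (4): [1], [2], [3], [4]
  1-simplices (6): [1,2], [1,3], [1,4], [2,3], [2,4], [3,4]
  2-simplices (4): [1,2,3], [1,2,4], [1,3,4], [2,3,4]

giving chain groups C_0 ≅ Z^4, C_1 ≅ Z^6, C_2 ≅ Z^4.

The boundary map ∂_1: C_1 → C_0 is given by ∂[p,q] = [q] − [p]. For instance
  ∂[1,2] = [2] − [1].
As a 4×6 matrix over Z this has rank 3, with invariant factors (1,1,1).

∂_2: C_2 → C_1 maps a triangle to the signed sum of its edges. For instance
  ∂[1,2,4] = [2,4] − [1,4] + [1,2],
  ∂[1,3,4] = [3,4] − [1,4] + [1,3].
The resulting 6×4 matrix has rank 3, and its Smith normal form has invariant factors (1,1,1).

Computing H_k = (kernel of ∂_k) / (image of ∂_{k+1}):

  H_0: rank C_0 − rank ∂_1 = 4 − 3 = 1, and the invariant factors of ∂_1 are all 1, so H_0 ≅ Z.
  H_1: rank ker ∂_1 − rank ∂_2 = (6 − 3) − 3 = 0, and the invariant factors of ∂_2 are all 1, so H_1 ≅ 0.
  H_2: rank ker ∂_2 − rank ∂_3 = (4 − 3) − 0 = 1, and there is no ∂_3, so H_2 ≅ Z.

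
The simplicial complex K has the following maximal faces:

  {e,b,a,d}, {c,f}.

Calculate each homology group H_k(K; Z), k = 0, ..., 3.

H_0 = Z^2,  H_1 = 0,  H_2 = 0,  H_3 = 0.

Fix the vertex order a < b < c < d < e < f and write every simplex with vertices in increasing order. Then dim K = 3 and the simplices of K are:

  0-simplices (6): a, b, c, d, e, f
  1-simplices (7): ab, ad, ae, bd, be, cf, de
  2-simplices (4): abd, abe, ade, bde
  3-simplices (1): abde

giving chain groups C_0 ≅ Z^6, C_1 ≅ Z^7, C_2 ≅ Z^4, C_3 ≅ Z^1.

∂_1: C_1 → C_0 maps an edge to its endpoints' difference, ∂[p,q] = q − p. For instance
  ∂ab = b − a.
This gives a 6×7 integer matrix of rank 4; reducing to Smith normal form yields diagonal entries (1,1,1,1).

∂_2: C_2 → C_1 sends each 2-simplex [p,q,r] to [q,r] − [p,r] + [p,q]. For instance
  ∂bde = de − be + bd,
  ∂abe = be − ae + ab.
The 7×4 boundary matrix has rank 3 and Smith normal form diag(1,1,1).

The boundary map ∂_3: C_3 → C_2 sends each 3-simplex σ to the alternating sum Σ_i (−1)^i (σ with its i-th vertex removed). For instance
  ∂abde = bde − ade + abe − abd.
The 4×1 boundary matrix has rank 1 and Smith normal form diag(1).

Now H_k = ker ∂_k / im ∂_{k+1}, so:

  H_0: rank C_0 − rank ∂_1 = 6 − 4 = 2, and the invariant factors of ∂_1 are all 1, so H_0 = Z^2.
  H_1: rank ker ∂_1 − rank ∂_2 = (7 − 4) − 3 = 0, and the invariant factors of ∂_2 are all 1, so H_1 = 0.
  H_2: rank ker ∂_2 − rank ∂_3 = (4 − 3) − 1 = 0, and the invariant factors of ∂_3 are all 1, so H_2 = 0.
  H_3: rank ker ∂_3 − rank ∂_4 = (1 − 1) − 0 = 0, and there is no ∂_4, so H_3 = 0.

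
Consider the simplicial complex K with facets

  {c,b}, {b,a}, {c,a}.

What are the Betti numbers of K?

b_0 = 1, b_1 = 1.

K has 3 vertices, 3 edges.
rank ∂_0 = 0, rank ∂_1 = 2 ⇒ b_0 = 3 − 0 − 2 = 1; all invariant factors of ∂_1 are 1 so no torsion. So H_0 ≅ Z.
rank ∂_1 = 2, rank ∂_2 = 0 ⇒ b_1 = 3 − 2 − 0 = 1. So H_1 ≅ Z.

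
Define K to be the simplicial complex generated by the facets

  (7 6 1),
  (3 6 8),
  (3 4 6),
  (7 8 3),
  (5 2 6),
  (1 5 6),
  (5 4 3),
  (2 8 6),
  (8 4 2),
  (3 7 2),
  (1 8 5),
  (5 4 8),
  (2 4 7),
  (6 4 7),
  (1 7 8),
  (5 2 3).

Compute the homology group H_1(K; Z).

H_1 ≅ Z^2.

Order the vertices as 1 < 2 < 3 < 4 < 5 < 6 < 7 < 8. Listing each simplex with vertices in this order, K has dimension 2 with simplices:

  0-simplices (8): [1], [2], [3], [4], [5], [6], [7], [8]
  1-simplices (24): (24 of them)
  2-simplices (16): [1,5,6], [1,5,8], [1,6,7], [1,7,8], [2,3,5], [2,3,7], [2,4,7], [2,4,8], [2,5,6], [2,6,8], [3,4,5], [3,4,6], [3,6,8], [3,7,8], [4,5,8], [4,6,7]

giving chain groups C_0 ≅ Z^8, C_1 ≅ Z^24, C_2 ≅ Z^16.

∂_1: C_1 → C_0 sends each edge [p,q] (with p < q) to q − p. For instance
  ∂[2,6] = [6] − [2].
This gives a 8×24 integer matrix of rank 7; reducing to Smith normal form yields diagonal entries (1,1,1,1,1,1,1).

∂_2: C_2 → C_1 acts by ∂[p,q,r] = [q,r] − [p,r] + [p,q]. For instance
  ∂[2,3,7] = [3,7] − [2,7] + [2,3],
  ∂[2,4,7] = [4,7] − [2,7] + [2,4].
As a 24×16 matrix over Z this has rank 15, with invariant factors (1,1,1,1,1,1,1,1,1,1,1,1,1,1,1).

Computing H_k = (kernel of ∂_k) / (image of ∂_{k+1}):

  H_1: rank ker ∂_1 − rank ∂_2 = (24 − 7) − 15 = 2, and the invariant factors of ∂_2 are all 1, so H_1 ≅ Z^2.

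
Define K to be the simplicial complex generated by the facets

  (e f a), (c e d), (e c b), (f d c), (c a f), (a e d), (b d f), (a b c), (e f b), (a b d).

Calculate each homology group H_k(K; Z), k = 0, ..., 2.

H_0 ≅ Z,  H_1 ≅ Z_2,  H_2 = 0.

Order the vertices as a < b < c < d < e < f. Listing each simplex with vertices in this order, K has dimension 2 with simplices:

  0-simplices (6): a, b, c, d, e, f
  1-simplices (15): ab, ac, ad, ae, af, bc, bd, be, bf, cd, ce, cf, de, df, ef
  2-simplices (10): abc, abd, acf, ade, aef, bce, bdf, bef, cde, cdf

Hence C_0 ≅ Z^6, C_1 ≅ Z^15, C_2 ≅ Z^10.

Boundary ∂_1: C_1 → C_0 is given by ∂[p,q] = [q] − [p]. For instance
  ∂df = f − d.
This gives a 6×15 integer matrix of rank 5; reducing to Smith normal form yields diagonal entries (1,1,1,1,1).

∂_2: C_2 → C_1 sends each 2-simplex [p,q,r] to [q,r] − [p,r] + [p,q]. For instance
  ∂bef = ef − bf + be,
  ∂ade = de − ae + ad.
The resulting 15×10 matrix has rank 10, and its Smith normal form has invariant factors (1,1,1,1,1,1,1,1,1,2).

Computing H_k = (kernel of ∂_k) / (image of ∂_{k+1}):

  H_0: rank C_0 − rank ∂_1 = 6 − 5 = 1, and the invariant factors of ∂_1 are all 1, so H_0 = Z.
  H_1: rank ker ∂_1 − rank ∂_2 = (15 − 5) − 10 = 0, and ∂_2 has invariant factor 2 > 1, so H_1 = Z_2.
  H_2: rank ker ∂_2 − rank ∂_3 = (10 − 10) − 0 = 0, and there is no ∂_3, so H_2 = 0.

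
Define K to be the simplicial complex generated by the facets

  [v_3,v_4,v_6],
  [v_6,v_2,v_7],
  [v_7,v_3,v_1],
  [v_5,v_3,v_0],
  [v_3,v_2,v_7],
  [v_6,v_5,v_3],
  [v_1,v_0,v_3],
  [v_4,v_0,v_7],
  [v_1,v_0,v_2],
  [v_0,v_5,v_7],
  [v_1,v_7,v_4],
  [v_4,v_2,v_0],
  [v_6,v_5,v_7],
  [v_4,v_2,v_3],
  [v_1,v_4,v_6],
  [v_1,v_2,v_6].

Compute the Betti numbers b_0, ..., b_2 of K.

b_0 = 1, b_1 = 2, b_2 = 1.

K has 8 vertices, 24 edges, 16 triangles.
rank ∂_0 = 0, rank ∂_1 = 7 ⇒ b_0 = 8 − 0 − 7 = 1; all invariant factors of ∂_1 are 1 so no torsion. So H_0 = Z.
rank ∂_1 = 7, rank ∂_2 = 15 ⇒ b_1 = 24 − 7 − 15 = 2; all invariant factors of ∂_2 are 1 so no torsion. So H_1 = Z^2.
rank ∂_2 = 15, rank ∂_3 = 0 ⇒ b_2 = 16 − 15 − 0 = 1. So H_2 = Z.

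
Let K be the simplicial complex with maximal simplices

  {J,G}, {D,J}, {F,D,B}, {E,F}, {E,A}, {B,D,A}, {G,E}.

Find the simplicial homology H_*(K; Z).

K has 7 vertices, 10 edges, 2 triangles.
rank ∂_0 = 0, rank ∂_1 = 6 ⇒ b_0 = 7 − 0 − 6 = 1; all invariant factors of ∂_1 are 1 so no torsion. So H_0 ≅ Z.
rank ∂_1 = 6, rank ∂_2 = 2 ⇒ b_1 = 10 − 6 − 2 = 2; all invariant factors of ∂_2 are 1 so no torsion. So H_1 ≅ Z^2.
rank ∂_2 = 2, rank ∂_3 = 0 ⇒ b_2 = 2 − 2 − 0 = 0. So H_2 ≅ 0.

H_0 ≅ Z,  H_1 ≅ Z^2,  H_2 = 0.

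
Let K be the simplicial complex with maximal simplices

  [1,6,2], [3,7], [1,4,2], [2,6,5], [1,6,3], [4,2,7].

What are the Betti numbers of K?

We work with the vertex ordering 1 < 2 < 3 < 4 < 5 < 6 < 7. The simplices of K, each written with vertices in increasing order, are:

  0-simplices (7): [1], [2], [3], [4], [5], [6], [7]
  1-simplices (12): [1,2], [1,3], [1,4], [1,6], [2,4], [2,5], [2,6], [2,7], [3,6], [3,7], [4,7], [5,6]
  2-simplices (5): [1,2,4], [1,2,6], [1,3,6], [2,4,7], [2,5,6]

giving chain groups C_0 ≅ Z^7, C_1 ≅ Z^12, C_2 ≅ Z^5.

Boundary ∂_1: C_1 → C_0 is given by ∂[p,q] = [q] − [p]. For instance
  ∂[2,4] = [4] − [2].
This gives a 7×12 integer matrix of rank 6; reducing to Smith normal form yields diagonal entries (1,1,1,1,1,1).

∂_2: C_2 → C_1 acts by ∂[p,q,r] = [q,r] − [p,r] + [p,q]. For instance
  ∂[2,5,6] = [5,6] − [2,6] + [2,5],
  ∂[1,2,4] = [2,4] − [1,4] + [1,2].
The resulting 12×5 matrix has rank 5, and its Smith normal form has invariant factors (1,1,1,1,1).

Computing H_k = (kernel of ∂_k) / (image of ∂_{k+1}):

  H_0: rank C_0 − rank ∂_1 = 7 − 6 = 1, and the invariant factors of ∂_1 are all 1, so H_0 ≅ Z.
  H_1: rank ker ∂_1 − rank ∂_2 = (12 − 6) − 5 = 1, and the invariant factors of ∂_2 are all 1, so H_1 ≅ Z.
  H_2: rank ker ∂_2 − rank ∂_3 = (5 − 5) − 0 = 0, and there is no ∂_3, so H_2 ≅ 0.

As a check, the Euler characteristic is 7 − 12 + 5 = 0, which agrees with 1 − 1 + 0 = 0.

Hence the Betti numbers are b_0 = 1, b_1 = 1, b_2 = 0.

b_0 = 1, b_1 = 1, b_2 = 0.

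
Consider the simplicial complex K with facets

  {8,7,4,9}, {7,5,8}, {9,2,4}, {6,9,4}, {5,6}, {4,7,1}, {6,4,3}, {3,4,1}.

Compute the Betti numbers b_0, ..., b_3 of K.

b_0 = 1, b_1 = 1, b_2 = 0, b_3 = 0.

Order the vertices as 1 < 2 < 3 < 4 < 5 < 6 < 7 < 8 < 9. Listing each simplex with vertices in this order, K has dimension 3 with simplices:

  0-simplices (9): [1], [2], [3], [4], [5], [6], [7], [8], [9]
  1-simplices (18): [1,3], [1,4], [1,7], [2,4], [2,9], [3,4], [3,6], [4,6], [4,7], [4,8], [4,9], [5,6], [5,7], [5,8], [6,9], [7,8], [7,9], [8,9]
  2-simplices (10): [1,3,4], [1,4,7], [2,4,9], [3,4,6], [4,6,9], [4,7,8], [4,7,9], [4,8,9], [5,7,8], [7,8,9]
  3-simplices (1): [4,7,8,9]

giving chain groups C_0 ≅ Z^9, C_1 ≅ Z^18, C_2 ≅ Z^10, C_3 ≅ Z^1.

∂_1: C_1 → C_0 sends each edge [p,q] (with p < q) to q − p.
The 9×18 boundary matrix has rank 8 and Smith normal form diag(1,1,1,1,1,1,1,1).

∂_2: C_2 → C_1 sends each 2-simplex [p,q,r] to [q,r] − [p,r] + [p,q]. For instance
  ∂[2,4,9] = [4,9] − [2,9] + [2,4],
  ∂[7,8,9] = [8,9] − [7,9] + [7,8].
This gives a 18×10 integer matrix of rank 9; reducing to Smith normal form yields diagonal entries (1,1,1,1,1,1,1,1,1).

The boundary map ∂_3: C_3 → C_2 sends each 3-simplex σ to the alternating sum Σ_i (−1)^i (σ with its i-th vertex removed). For instance
  ∂[4,7,8,9] = [7,8,9] − [4,8,9] + [4,7,9] − [4,7,8].
This gives a 10×1 integer matrix of rank 1; reducing to Smith normal form yields diagonal entries (1).

Now H_k = ker ∂_k / im ∂_{k+1}, so:

  H_0: rank C_0 − rank ∂_1 = 9 − 8 = 1, and the invariant factors of ∂_1 are all 1, so H_0 ≅ Z.
  H_1: rank ker ∂_1 − rank ∂_2 = (18 − 8) − 9 = 1, and the invariant factors of ∂_2 are all 1, so H_1 ≅ Z.
  H_2: rank ker ∂_2 − rank ∂_3 = (10 − 9) − 1 = 0, and the invariant factors of ∂_3 are all 1, so H_2 ≅ 0.
  H_3: rank ker ∂_3 − rank ∂_4 = (1 − 1) − 0 = 0, and there is no ∂_4, so H_3 ≅ 0.

Hence the Betti numbers are b_0 = 1, b_1 = 1, b_2 = 0, b_3 = 0.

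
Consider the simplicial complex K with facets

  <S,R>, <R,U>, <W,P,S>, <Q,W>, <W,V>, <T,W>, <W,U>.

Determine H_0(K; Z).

H_0 = Z.

K has 8 vertices, 9 edges, 1 triangle.
rank ∂_0 = 0, rank ∂_1 = 7 ⇒ b_0 = 8 − 0 − 7 = 1; all invariant factors of ∂_1 are 1 so no torsion. So H_0 ≅ Z.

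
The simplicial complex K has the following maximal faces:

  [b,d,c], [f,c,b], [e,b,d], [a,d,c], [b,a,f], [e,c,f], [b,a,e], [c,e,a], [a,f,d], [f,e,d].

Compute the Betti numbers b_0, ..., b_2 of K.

b_0 = 1, b_1 = 0, b_2 = 0.

Take the total order a < b < c < d < e < f on the vertex set. Then K (dimension 2) consists of the simplices:

  0-simplices (6): a, b, c, d, e, f
  1-simplices (15): ab, ac, ad, ae, af, bc, bd, be, bf, cd, ce, cf, de, df, ef
  2-simplices (10): abe, abf, acd, ace, adf, bcd, bcf, bde, cef, def

giving chain groups C_0 ≅ Z^6, C_1 ≅ Z^15, C_2 ≅ Z^10.

The boundary map ∂_1: C_1 → C_0 sends each edge [p,q] (with p < q) to q − p.
The resulting 6×15 matrix has rank 5, and its Smith normal form has invariant factors (1,1,1,1,1).

Boundary ∂_2: C_2 → C_1 maps a triangle to the signed sum of its edges. For instance
  ∂bcf = cf − bf + bc,
  ∂ace = ce − ae + ac.
The resulting 15×10 matrix has rank 10, and its Smith normal form has invariant factors (1,1,1,1,1,1,1,1,1,2).

Computing H_k = (kernel of ∂_k) / (image of ∂_{k+1}):

  H_0: rank C_0 − rank ∂_1 = 6 − 5 = 1, and the invariant factors of ∂_1 are all 1, so H_0 = Z.
  H_1: rank ker ∂_1 − rank ∂_2 = (15 − 5) − 10 = 0, and ∂_2 has invariant factor 2 > 1, so H_1 = Z/2.
  H_2: rank ker ∂_2 − rank ∂_3 = (10 − 10) − 0 = 0, and there is no ∂_3, so H_2 = 0.

Hence the Betti numbers are b_0 = 1, b_1 = 0, b_2 = 0.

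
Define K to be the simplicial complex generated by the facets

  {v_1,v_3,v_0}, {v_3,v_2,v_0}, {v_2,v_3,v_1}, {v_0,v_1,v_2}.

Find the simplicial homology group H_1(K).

Order the vertices as v_0 < v_1 < v_2 < v_3. Listing each simplex with vertices in this order, K has dimension 2 with simplices:

  0-simplices (4): [v_0], [v_1], [v_2], [v_3]
  1-simplices (6): [v_0,v_1], [v_0,v_2], [v_0,v_3], [v_1,v_2], [v_1,v_3], [v_2,v_3]
  2-simplices (4): [v_0,v_1,v_2], [v_0,v_1,v_3], [v_0,v_2,v_3], [v_1,v_2,v_3]

so the chain groups are C_0 ≅ Z^4, C_1 ≅ Z^6, C_2 ≅ Z^4.

Boundary ∂_1: C_1 → C_0 sends each edge [p,q] (with p < q) to q − p. For instance
  ∂[v_1,v_3] = [v_3] − [v_1].
This gives a 4×6 integer matrix of rank 3; reducing to Smith normal form yields diagonal entries (1,1,1).

The boundary map ∂_2: C_2 → C_1 sends each 2-simplex [p,q,r] to [q,r] − [p,r] + [p,q]. For instance
  ∂[v_0,v_1,v_2] = [v_1,v_2] − [v_0,v_2] + [v_0,v_1],
  ∂[v_0,v_2,v_3] = [v_2,v_3] − [v_0,v_3] + [v_0,v_2].
As a 6×4 matrix over Z this has rank 3, with invariant factors (1,1,1).

Now H_k = ker ∂_k / im ∂_{k+1}, so:

  H_1: rank ker ∂_1 − rank ∂_2 = (6 − 3) − 3 = 0, and the invariant factors of ∂_2 are all 1, so H_1 = 0.

H_1 ≅ 0.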